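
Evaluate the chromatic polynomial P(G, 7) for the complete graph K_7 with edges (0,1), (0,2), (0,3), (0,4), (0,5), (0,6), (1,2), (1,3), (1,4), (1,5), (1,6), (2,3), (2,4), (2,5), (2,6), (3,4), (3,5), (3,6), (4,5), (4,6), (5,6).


P(K_7, k) = k(k-1)(k-2)...(k-6).
P(7) = (7) * (6) * (5) * (4) * (3) * (2) * (1) = 5040.

5040


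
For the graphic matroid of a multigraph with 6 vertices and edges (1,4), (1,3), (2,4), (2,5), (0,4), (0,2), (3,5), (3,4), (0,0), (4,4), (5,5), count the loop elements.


In a graphic matroid, a loop is a self-loop edge (u,u) with rank 0.
Examining all 11 edges for self-loops...
Self-loops found: (0,0), (4,4), (5,5)
Number of loops = 3.

3


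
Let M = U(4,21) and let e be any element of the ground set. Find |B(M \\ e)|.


Deleting e from U(4,21) gives U(4,20) since n > r.
Bases of U(4,20) = (20 choose 4) = 4845.

4845


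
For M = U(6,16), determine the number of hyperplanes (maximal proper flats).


Hyperplanes of U(6,16) are flats of rank 5.
In a uniform matroid, these are exactly the (5)-element subsets.
Count = (16 choose 5) = 4368.

4368


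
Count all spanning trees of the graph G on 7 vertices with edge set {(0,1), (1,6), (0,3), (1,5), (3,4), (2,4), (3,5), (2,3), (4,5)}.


By Kirchhoff's matrix tree theorem, the number of spanning trees equals
the determinant of any cofactor of the Laplacian matrix L.
G has 7 vertices and 9 edges.
Computing the (6 x 6) cofactor determinant gives 29.

29


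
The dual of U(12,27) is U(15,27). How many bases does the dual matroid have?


The dual of U(r,n) is U(n-r, n) = U(15,27).
Bases of U(15,27) are all (15)-element subsets.
|B(M*)| = (27 choose 15) = 17383860.

17383860


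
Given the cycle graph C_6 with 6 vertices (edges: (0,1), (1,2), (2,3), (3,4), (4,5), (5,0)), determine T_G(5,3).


T(C_6; x,y) = x + x^2 + ... + x^(5) + y.
T(5,3) = 5^1 + 5^2 + 5^3 + 5^4 + 5^5 + 3
= 5 + 25 + 125 + 625 + 3125 + 3
= 3908.

3908


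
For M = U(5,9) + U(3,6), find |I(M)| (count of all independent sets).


For a direct sum, |I(M1+M2)| = |I(M1)| * |I(M2)|.
|I(U(5,9))| = sum C(9,k) for k=0..5 = 382.
|I(U(3,6))| = sum C(6,k) for k=0..3 = 42.
Total = 382 * 42 = 16044.

16044


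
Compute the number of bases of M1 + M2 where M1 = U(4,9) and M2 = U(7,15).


Bases of a direct sum M1 + M2: |B| = |B(M1)| * |B(M2)|.
|B(U(4,9))| = C(9,4) = 126.
|B(U(7,15))| = C(15,7) = 6435.
Total bases = 126 * 6435 = 810810.

810810


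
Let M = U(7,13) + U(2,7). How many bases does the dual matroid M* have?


(M1+M2)* = M1* + M2*.
M1* = U(6,13), bases: C(13,6) = 1716.
M2* = U(5,7), bases: C(7,5) = 21.
|B(M*)| = 1716 * 21 = 36036.

36036


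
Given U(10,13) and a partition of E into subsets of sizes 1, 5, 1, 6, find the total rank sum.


r(Ai) = min(|Ai|, 10) for each part.
Sum = min(1,10) + min(5,10) + min(1,10) + min(6,10)
    = 1 + 5 + 1 + 6
    = 13.

13


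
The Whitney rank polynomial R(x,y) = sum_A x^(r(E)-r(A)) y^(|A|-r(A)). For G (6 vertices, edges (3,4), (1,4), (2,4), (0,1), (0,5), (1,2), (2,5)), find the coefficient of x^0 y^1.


R(x,y) = sum over A in 2^E of x^(r(E)-r(A)) * y^(|A|-r(A)).
G has 6 vertices, 7 edges. r(E) = 5.
Enumerate all 2^7 = 128 subsets.
Count subsets with r(E)-r(A)=0 and |A|-r(A)=1: 6.

6


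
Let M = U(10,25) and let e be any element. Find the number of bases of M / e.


Contracting e from U(10,25) gives U(9,24).
Bases of U(9,24) = (24 choose 9) = 1307504.

1307504


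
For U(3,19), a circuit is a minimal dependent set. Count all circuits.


In U(3,19), circuits are the (4)-element subsets.
Any set of 4 elements is dependent, and removing any one element gives
an independent set of size 3, so it is a minimal dependent set.
Number of circuits = C(19,4) = (19 * 18 * 17 * 16) / (1 * 2 * 3 * 4) = 3876.

3876


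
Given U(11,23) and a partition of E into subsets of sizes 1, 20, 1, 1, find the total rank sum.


r(Ai) = min(|Ai|, 11) for each part.
Sum = min(1,11) + min(20,11) + min(1,11) + min(1,11)
    = 1 + 11 + 1 + 1
    = 14.

14


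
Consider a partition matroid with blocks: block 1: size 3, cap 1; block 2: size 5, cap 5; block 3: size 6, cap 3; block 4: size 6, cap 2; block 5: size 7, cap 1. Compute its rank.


Rank of a partition matroid = sum of min(|Si|, ci) for each block.
= min(3,1) + min(5,5) + min(6,3) + min(6,2) + min(7,1)
= 1 + 5 + 3 + 2 + 1
= 12.

12


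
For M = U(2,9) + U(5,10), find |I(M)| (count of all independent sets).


For a direct sum, |I(M1+M2)| = |I(M1)| * |I(M2)|.
|I(U(2,9))| = sum C(9,k) for k=0..2 = 46.
|I(U(5,10))| = sum C(10,k) for k=0..5 = 638.
Total = 46 * 638 = 29348.

29348


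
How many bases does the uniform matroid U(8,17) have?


Bases of U(8,17) are all 8-element subsets of the 17-element ground set.
Number of bases = C(17,8).
C(17,8) = 17! / (8! * 9!) = 24310.

24310


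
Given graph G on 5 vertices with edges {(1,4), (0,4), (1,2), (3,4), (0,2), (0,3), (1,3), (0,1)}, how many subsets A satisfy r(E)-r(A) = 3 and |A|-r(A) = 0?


R(x,y) = sum over A in 2^E of x^(r(E)-r(A)) * y^(|A|-r(A)).
G has 5 vertices, 8 edges. r(E) = 4.
Enumerate all 2^8 = 256 subsets.
Count subsets with r(E)-r(A)=3 and |A|-r(A)=0: 8.

8


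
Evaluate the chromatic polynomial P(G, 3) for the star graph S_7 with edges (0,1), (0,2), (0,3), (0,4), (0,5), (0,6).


P(tree, k) = k * (k-1)^(6) for any tree on 7 vertices.
P(3) = 3 * 2^6 = 3 * 64 = 192.

192


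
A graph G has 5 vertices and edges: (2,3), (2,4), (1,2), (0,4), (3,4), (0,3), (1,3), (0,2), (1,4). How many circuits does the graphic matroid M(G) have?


A circuit in a graphic matroid = edge set of a simple cycle.
G has 5 vertices and 9 edges.
Enumerating all minimal edge subsets forming cycles...
Total circuits found: 22.

22


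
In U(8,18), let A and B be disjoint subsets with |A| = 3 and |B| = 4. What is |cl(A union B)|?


|A union B| = 3 + 4 = 7 (disjoint).
In U(8,18), cl(S) = S if |S| < 8, else cl(S) = E.
Since 7 < 8, cl(A union B) = A union B.
|cl(A union B)| = 7.

7


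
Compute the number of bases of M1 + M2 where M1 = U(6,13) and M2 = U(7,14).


Bases of a direct sum M1 + M2: |B| = |B(M1)| * |B(M2)|.
|B(U(6,13))| = C(13,6) = 1716.
|B(U(7,14))| = C(14,7) = 3432.
Total bases = 1716 * 3432 = 5889312.

5889312


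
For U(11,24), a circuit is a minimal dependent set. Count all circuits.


In U(11,24), circuits are the (12)-element subsets.
Any set of 12 elements is dependent, and removing any one element gives
an independent set of size 11, so it is a minimal dependent set.
Number of circuits = (24 choose 12) = 2704156.

2704156


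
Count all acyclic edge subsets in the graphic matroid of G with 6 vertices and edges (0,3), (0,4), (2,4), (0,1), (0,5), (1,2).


An independent set in a graphic matroid is an acyclic edge subset.
G has 6 vertices and 6 edges.
Enumerate all 2^6 = 64 subsets, checking for acyclicity.
Total independent sets = 60.

60


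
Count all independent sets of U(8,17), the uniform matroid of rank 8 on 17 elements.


Independent sets of U(8,17) are all subsets of size <= 8.
Count = C(17,0) + C(17,1) + C(17,2) + C(17,3) + C(17,4) + C(17,5) + C(17,6) + C(17,7) + C(17,8)
     = 1 + 17 + 136 + 680 + 2380 + 6188 + 12376 + 19448 + 24310
     = 65536.

65536


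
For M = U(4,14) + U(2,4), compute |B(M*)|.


(M1+M2)* = M1* + M2*.
M1* = U(10,14), bases: C(14,10) = 1001.
M2* = U(2,4), bases: C(4,2) = 6.
|B(M*)| = 1001 * 6 = 6006.

6006


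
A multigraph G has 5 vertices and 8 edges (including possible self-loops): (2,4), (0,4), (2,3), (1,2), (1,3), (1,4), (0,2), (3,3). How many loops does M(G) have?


In a graphic matroid, a loop is a self-loop edge (u,u) with rank 0.
Examining all 8 edges for self-loops...
Self-loops found: (3,3)
Number of loops = 1.

1


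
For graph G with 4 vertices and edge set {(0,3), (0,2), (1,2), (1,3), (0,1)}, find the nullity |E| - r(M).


Cycle rank (nullity) = |E| - r(M) = |E| - (|V| - c).
|E| = 5, |V| = 4, c = 1.
Nullity = 5 - (4 - 1) = 5 - 3 = 2.

2


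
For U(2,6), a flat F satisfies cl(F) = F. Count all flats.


Flats of U(2,6): every subset of size < 2 is a flat, plus E itself.
Count = C(6,0) + C(6,1) + 1
     = 1 + 6 + 1
     = 8.

8


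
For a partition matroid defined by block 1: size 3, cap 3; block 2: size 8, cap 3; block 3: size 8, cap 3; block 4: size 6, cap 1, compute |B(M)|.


A basis picks exactly ci elements from block i.
Number of bases = product of C(|Si|, ci).
= C(3,3) * C(8,3) * C(8,3) * C(6,1)
= 1 * 56 * 56 * 6
= 18816.

18816


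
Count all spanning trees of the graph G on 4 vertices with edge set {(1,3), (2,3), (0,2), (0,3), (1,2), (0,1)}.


By Kirchhoff's matrix tree theorem, the number of spanning trees equals
the determinant of any cofactor of the Laplacian matrix L.
G has 4 vertices and 6 edges.
Computing the (3 x 3) cofactor determinant gives 16.

16


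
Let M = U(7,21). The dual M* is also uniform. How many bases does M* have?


The dual of U(r,n) is U(n-r, n) = U(14,21).
Bases of U(14,21) are all (14)-element subsets.
|B(M*)| = C(21,14) = 116280.

116280


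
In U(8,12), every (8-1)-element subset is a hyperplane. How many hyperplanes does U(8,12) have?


Hyperplanes of U(8,12) are flats of rank 7.
In a uniform matroid, these are exactly the (7)-element subsets.
Count = C(12,7) = 792.

792


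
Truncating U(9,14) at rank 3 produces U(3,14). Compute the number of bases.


Truncating U(9,14) to rank 3 gives U(3,14).
Bases of U(3,14) are all 3-element subsets of 14 elements.
Number of bases = (14 choose 3) = 364.

364


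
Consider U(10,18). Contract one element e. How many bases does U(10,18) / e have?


Contracting e from U(10,18) gives U(9,17).
Bases of U(9,17) = C(17,9) = 24310.

24310


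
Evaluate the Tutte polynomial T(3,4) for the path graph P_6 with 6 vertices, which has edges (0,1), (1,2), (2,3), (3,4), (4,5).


A path on 6 vertices is a tree with 5 edges.
T(x,y) = x^(5) for any tree.
T(3,4) = 3^5 = 243.

243


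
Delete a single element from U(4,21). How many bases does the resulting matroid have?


Deleting e from U(4,21) gives U(4,20) since n > r.
Bases of U(4,20) = C(20,4) = (20 * 19 * 18 * 17) / (1 * 2 * 3 * 4) = 4845.

4845


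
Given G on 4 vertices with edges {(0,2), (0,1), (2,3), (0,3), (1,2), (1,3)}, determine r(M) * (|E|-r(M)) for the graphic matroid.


r(M) = |V| - c = 4 - 1 = 3.
nullity = |E| - r(M) = 6 - 3 = 3.
Product = 3 * 3 = 9.

9


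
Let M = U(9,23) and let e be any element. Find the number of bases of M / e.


Contracting e from U(9,23) gives U(8,22).
Bases of U(8,22) = (22 choose 8) = 319770.

319770


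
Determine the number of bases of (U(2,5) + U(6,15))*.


(M1+M2)* = M1* + M2*.
M1* = U(3,5), bases: C(5,3) = 10.
M2* = U(9,15), bases: C(15,9) = 5005.
|B(M*)| = 10 * 5005 = 50050.

50050


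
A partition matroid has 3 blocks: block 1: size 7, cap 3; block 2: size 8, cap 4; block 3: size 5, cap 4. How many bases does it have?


A basis picks exactly ci elements from block i.
Number of bases = product of C(|Si|, ci).
= C(7,3) * C(8,4) * C(5,4)
= 35 * 70 * 5
= 12250.

12250


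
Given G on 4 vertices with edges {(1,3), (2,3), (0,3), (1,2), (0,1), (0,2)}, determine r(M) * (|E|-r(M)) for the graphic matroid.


r(M) = |V| - c = 4 - 1 = 3.
nullity = |E| - r(M) = 6 - 3 = 3.
Product = 3 * 3 = 9.

9


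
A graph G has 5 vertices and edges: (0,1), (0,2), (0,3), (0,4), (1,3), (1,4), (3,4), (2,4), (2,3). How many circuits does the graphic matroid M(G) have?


A circuit in a graphic matroid = edge set of a simple cycle.
G has 5 vertices and 9 edges.
Enumerating all minimal edge subsets forming cycles...
Total circuits found: 22.

22


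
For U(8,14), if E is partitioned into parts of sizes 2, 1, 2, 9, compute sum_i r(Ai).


r(Ai) = min(|Ai|, 8) for each part.
Sum = min(2,8) + min(1,8) + min(2,8) + min(9,8)
    = 2 + 1 + 2 + 8
    = 13.

13


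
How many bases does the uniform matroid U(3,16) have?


Bases of U(3,16) are all 3-element subsets of the 16-element ground set.
Number of bases = C(16,3).
C(16,3) = 16! / (3! * 13!) = 560.

560


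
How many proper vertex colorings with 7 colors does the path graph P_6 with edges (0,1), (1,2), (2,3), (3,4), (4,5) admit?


P(P_6, k) = k * (k-1)^(5).
P(7) = 7 * 6^5 = 7 * 7776 = 54432.

54432


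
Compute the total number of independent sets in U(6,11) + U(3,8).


For a direct sum, |I(M1+M2)| = |I(M1)| * |I(M2)|.
|I(U(6,11))| = sum C(11,k) for k=0..6 = 1486.
|I(U(3,8))| = sum C(8,k) for k=0..3 = 93.
Total = 1486 * 93 = 138198.

138198


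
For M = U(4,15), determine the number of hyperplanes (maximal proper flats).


Hyperplanes of U(4,15) are flats of rank 3.
In a uniform matroid, these are exactly the (3)-element subsets.
Count = C(15,3) = (15 * 14 * 13) / (1 * 2 * 3) = 455.

455


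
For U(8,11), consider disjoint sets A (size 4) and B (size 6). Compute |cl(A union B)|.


|A union B| = 4 + 6 = 10 (disjoint).
In U(8,11), cl(S) = S if |S| < 8, else cl(S) = E.
Since 10 >= 8, cl(A union B) = E.
|cl(A union B)| = 11.

11


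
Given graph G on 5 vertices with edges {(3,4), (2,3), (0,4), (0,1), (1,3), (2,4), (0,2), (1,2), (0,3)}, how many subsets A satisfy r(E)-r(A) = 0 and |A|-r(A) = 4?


R(x,y) = sum over A in 2^E of x^(r(E)-r(A)) * y^(|A|-r(A)).
G has 5 vertices, 9 edges. r(E) = 4.
Enumerate all 2^9 = 512 subsets.
Count subsets with r(E)-r(A)=0 and |A|-r(A)=4: 9.

9


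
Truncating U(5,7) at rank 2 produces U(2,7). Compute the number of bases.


Truncating U(5,7) to rank 2 gives U(2,7).
Bases of U(2,7) are all 2-element subsets of 7 elements.
Number of bases = C(7,2) = (7 * 6) / (1 * 2) = 21.

21


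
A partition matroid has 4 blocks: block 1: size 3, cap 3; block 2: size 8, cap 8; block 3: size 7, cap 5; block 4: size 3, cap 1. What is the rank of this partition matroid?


Rank of a partition matroid = sum of min(|Si|, ci) for each block.
= min(3,3) + min(8,8) + min(7,5) + min(3,1)
= 3 + 8 + 5 + 1
= 17.

17


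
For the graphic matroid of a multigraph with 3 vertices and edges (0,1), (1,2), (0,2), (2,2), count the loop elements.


In a graphic matroid, a loop is a self-loop edge (u,u) with rank 0.
Examining all 4 edges for self-loops...
Self-loops found: (2,2)
Number of loops = 1.

1


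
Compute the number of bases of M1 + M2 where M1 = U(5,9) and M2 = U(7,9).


Bases of a direct sum M1 + M2: |B| = |B(M1)| * |B(M2)|.
|B(U(5,9))| = C(9,5) = 126.
|B(U(7,9))| = C(9,7) = 36.
Total bases = 126 * 36 = 4536.

4536


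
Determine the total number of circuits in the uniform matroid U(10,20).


In U(10,20), circuits are the (11)-element subsets.
Any set of 11 elements is dependent, and removing any one element gives
an independent set of size 10, so it is a minimal dependent set.
Number of circuits = C(20,11) = 20! / (11! * 9!) = 167960.

167960


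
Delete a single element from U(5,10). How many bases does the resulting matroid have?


Deleting e from U(5,10) gives U(5,9) since n > r.
Bases of U(5,9) = C(9,5) = 9! / (5! * 4!) = 126.

126


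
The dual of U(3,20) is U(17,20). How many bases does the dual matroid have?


The dual of U(r,n) is U(n-r, n) = U(17,20).
Bases of U(17,20) are all (17)-element subsets.
|B(M*)| = (20 choose 17) = 1140.

1140


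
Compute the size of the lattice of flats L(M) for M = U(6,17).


Flats of U(6,17): every subset of size < 6 is a flat, plus E itself.
Count = C(17,0) + C(17,1) + C(17,2) + C(17,3) + C(17,4) + C(17,5) + 1
     = 1 + 17 + 136 + 680 + 2380 + 6188 + 1
     = 9403.

9403


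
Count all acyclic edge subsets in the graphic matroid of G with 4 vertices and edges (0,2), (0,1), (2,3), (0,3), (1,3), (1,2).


An independent set in a graphic matroid is an acyclic edge subset.
G has 4 vertices and 6 edges.
Enumerate all 2^6 = 64 subsets, checking for acyclicity.
Total independent sets = 38.

38


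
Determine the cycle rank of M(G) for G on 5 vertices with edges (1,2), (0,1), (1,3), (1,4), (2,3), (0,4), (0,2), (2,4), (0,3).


Cycle rank (nullity) = |E| - r(M) = |E| - (|V| - c).
|E| = 9, |V| = 5, c = 1.
Nullity = 9 - (5 - 1) = 9 - 4 = 5.

5


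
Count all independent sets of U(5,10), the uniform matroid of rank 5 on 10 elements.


Independent sets of U(5,10) are all subsets of size <= 5.
Count = (10 choose 0) + (10 choose 1) + (10 choose 2) + (10 choose 3) + (10 choose 4) + (10 choose 5)
     = 1 + 10 + 45 + 120 + 210 + 252
     = 638.

638


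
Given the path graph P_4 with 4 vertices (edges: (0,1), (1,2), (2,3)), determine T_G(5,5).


A path on 4 vertices is a tree with 3 edges.
T(x,y) = x^(3) for any tree.
T(5,5) = 5^3 = 125.

125


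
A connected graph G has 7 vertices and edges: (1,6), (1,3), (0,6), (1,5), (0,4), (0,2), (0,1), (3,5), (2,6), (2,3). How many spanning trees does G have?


By Kirchhoff's matrix tree theorem, the number of spanning trees equals
the determinant of any cofactor of the Laplacian matrix L.
G has 7 vertices and 10 edges.
Computing the (6 x 6) cofactor determinant gives 64.

64


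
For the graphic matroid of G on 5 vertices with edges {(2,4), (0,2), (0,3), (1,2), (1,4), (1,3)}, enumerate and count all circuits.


A circuit in a graphic matroid = edge set of a simple cycle.
G has 5 vertices and 6 edges.
Enumerating all minimal edge subsets forming cycles...
Total circuits found: 3.

3


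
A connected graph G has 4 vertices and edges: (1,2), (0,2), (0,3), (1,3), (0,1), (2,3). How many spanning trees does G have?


By Kirchhoff's matrix tree theorem, the number of spanning trees equals
the determinant of any cofactor of the Laplacian matrix L.
G has 4 vertices and 6 edges.
Computing the (3 x 3) cofactor determinant gives 16.

16


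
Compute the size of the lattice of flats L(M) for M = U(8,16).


Flats of U(8,16): every subset of size < 8 is a flat, plus E itself.
Count = (16 choose 0) + (16 choose 1) + (16 choose 2) + (16 choose 3) + (16 choose 4) + (16 choose 5) + (16 choose 6) + (16 choose 7) + 1
     = 1 + 16 + 120 + 560 + 1820 + 4368 + 8008 + 11440 + 1
     = 26334.

26334


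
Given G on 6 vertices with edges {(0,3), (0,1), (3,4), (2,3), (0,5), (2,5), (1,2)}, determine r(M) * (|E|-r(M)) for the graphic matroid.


r(M) = |V| - c = 6 - 1 = 5.
nullity = |E| - r(M) = 7 - 5 = 2.
Product = 5 * 2 = 10.

10


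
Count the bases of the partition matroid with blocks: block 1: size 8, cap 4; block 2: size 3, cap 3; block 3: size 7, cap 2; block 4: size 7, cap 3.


A basis picks exactly ci elements from block i.
Number of bases = product of C(|Si|, ci).
= C(8,4) * C(3,3) * C(7,2) * C(7,3)
= 70 * 1 * 21 * 35
= 51450.

51450


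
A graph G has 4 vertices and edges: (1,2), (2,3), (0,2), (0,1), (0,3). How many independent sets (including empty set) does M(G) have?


An independent set in a graphic matroid is an acyclic edge subset.
G has 4 vertices and 5 edges.
Enumerate all 2^5 = 32 subsets, checking for acyclicity.
Total independent sets = 24.

24


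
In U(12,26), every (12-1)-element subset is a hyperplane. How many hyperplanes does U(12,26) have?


Hyperplanes of U(12,26) are flats of rank 11.
In a uniform matroid, these are exactly the (11)-element subsets.
Count = C(26,11) = 7726160.

7726160


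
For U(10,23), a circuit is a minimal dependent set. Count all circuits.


In U(10,23), circuits are the (11)-element subsets.
Any set of 11 elements is dependent, and removing any one element gives
an independent set of size 10, so it is a minimal dependent set.
Number of circuits = (23 choose 11) = 1352078.

1352078


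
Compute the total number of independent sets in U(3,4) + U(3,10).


For a direct sum, |I(M1+M2)| = |I(M1)| * |I(M2)|.
|I(U(3,4))| = sum C(4,k) for k=0..3 = 15.
|I(U(3,10))| = sum C(10,k) for k=0..3 = 176.
Total = 15 * 176 = 2640.

2640


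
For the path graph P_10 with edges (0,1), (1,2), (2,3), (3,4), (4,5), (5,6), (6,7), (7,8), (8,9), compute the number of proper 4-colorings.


P(P_10, k) = k * (k-1)^(9).
P(4) = 4 * 3^9 = 4 * 19683 = 78732.

78732


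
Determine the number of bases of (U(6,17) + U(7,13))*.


(M1+M2)* = M1* + M2*.
M1* = U(11,17), bases: C(17,11) = 12376.
M2* = U(6,13), bases: C(13,6) = 1716.
|B(M*)| = 12376 * 1716 = 21237216.

21237216


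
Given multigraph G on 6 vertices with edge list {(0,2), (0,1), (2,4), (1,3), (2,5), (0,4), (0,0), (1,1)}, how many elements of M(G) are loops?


In a graphic matroid, a loop is a self-loop edge (u,u) with rank 0.
Examining all 8 edges for self-loops...
Self-loops found: (0,0), (1,1)
Number of loops = 2.

2


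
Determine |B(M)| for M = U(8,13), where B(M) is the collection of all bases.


Bases of U(8,13) are all 8-element subsets of the 13-element ground set.
Number of bases = C(13,8).
(13 choose 8) = 1287.

1287


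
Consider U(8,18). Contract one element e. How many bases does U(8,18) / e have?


Contracting e from U(8,18) gives U(7,17).
Bases of U(7,17) = (17 choose 7) = 19448.

19448


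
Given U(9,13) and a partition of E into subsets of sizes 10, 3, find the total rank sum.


r(Ai) = min(|Ai|, 9) for each part.
Sum = min(10,9) + min(3,9)
    = 9 + 3
    = 12.

12


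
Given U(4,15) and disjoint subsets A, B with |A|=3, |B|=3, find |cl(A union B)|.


|A union B| = 3 + 3 = 6 (disjoint).
In U(4,15), cl(S) = S if |S| < 4, else cl(S) = E.
Since 6 >= 4, cl(A union B) = E.
|cl(A union B)| = 15.

15


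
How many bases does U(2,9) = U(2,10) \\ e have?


Deleting e from U(2,10) gives U(2,9) since n > r.
Bases of U(2,9) = C(9,2) = (9 * 8) / (1 * 2) = 36.

36


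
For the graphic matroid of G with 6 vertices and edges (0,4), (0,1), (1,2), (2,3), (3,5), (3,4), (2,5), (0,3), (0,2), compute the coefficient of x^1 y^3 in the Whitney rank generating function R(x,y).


R(x,y) = sum over A in 2^E of x^(r(E)-r(A)) * y^(|A|-r(A)).
G has 6 vertices, 9 edges. r(E) = 5.
Enumerate all 2^9 = 512 subsets.
Count subsets with r(E)-r(A)=1 and |A|-r(A)=3: 3.

3


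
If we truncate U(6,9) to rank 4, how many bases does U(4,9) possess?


Truncating U(6,9) to rank 4 gives U(4,9).
Bases of U(4,9) are all 4-element subsets of 9 elements.
Number of bases = (9 choose 4) = 126.

126


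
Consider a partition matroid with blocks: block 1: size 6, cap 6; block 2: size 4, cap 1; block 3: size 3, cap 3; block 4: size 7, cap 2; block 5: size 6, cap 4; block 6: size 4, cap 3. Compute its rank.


Rank of a partition matroid = sum of min(|Si|, ci) for each block.
= min(6,6) + min(4,1) + min(3,3) + min(7,2) + min(6,4) + min(4,3)
= 6 + 1 + 3 + 2 + 4 + 3
= 19.

19


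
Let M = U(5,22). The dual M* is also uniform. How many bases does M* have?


The dual of U(r,n) is U(n-r, n) = U(17,22).
Bases of U(17,22) are all (17)-element subsets.
|B(M*)| = (22 choose 17) = 26334.

26334


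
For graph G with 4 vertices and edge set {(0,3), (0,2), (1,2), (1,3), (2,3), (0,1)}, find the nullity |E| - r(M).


Cycle rank (nullity) = |E| - r(M) = |E| - (|V| - c).
|E| = 6, |V| = 4, c = 1.
Nullity = 6 - (4 - 1) = 6 - 3 = 3.

3


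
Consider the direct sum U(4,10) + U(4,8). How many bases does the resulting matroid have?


Bases of a direct sum M1 + M2: |B| = |B(M1)| * |B(M2)|.
|B(U(4,10))| = C(10,4) = 210.
|B(U(4,8))| = C(8,4) = 70.
Total bases = 210 * 70 = 14700.

14700


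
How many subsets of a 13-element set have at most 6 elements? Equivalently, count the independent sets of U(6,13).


Independent sets of U(6,13) are all subsets of size <= 6.
Count = (13 choose 0) + (13 choose 1) + (13 choose 2) + (13 choose 3) + (13 choose 4) + (13 choose 5) + (13 choose 6)
     = 1 + 13 + 78 + 286 + 715 + 1287 + 1716
     = 4096.

4096


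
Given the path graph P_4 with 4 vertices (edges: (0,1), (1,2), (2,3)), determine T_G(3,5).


A path on 4 vertices is a tree with 3 edges.
T(x,y) = x^(3) for any tree.
T(3,5) = 3^3 = 27.

27


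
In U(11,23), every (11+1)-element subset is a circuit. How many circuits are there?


In U(11,23), circuits are the (12)-element subsets.
Any set of 12 elements is dependent, and removing any one element gives
an independent set of size 11, so it is a minimal dependent set.
Number of circuits = C(23,12) = 1352078.

1352078


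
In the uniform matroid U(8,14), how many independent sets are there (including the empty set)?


Independent sets of U(8,14) are all subsets of size <= 8.
Count = C(14,0) + C(14,1) + C(14,2) + C(14,3) + C(14,4) + C(14,5) + C(14,6) + C(14,7) + C(14,8)
     = 1 + 14 + 91 + 364 + 1001 + 2002 + 3003 + 3432 + 3003
     = 12911.

12911


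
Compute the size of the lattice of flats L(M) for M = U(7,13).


Flats of U(7,13): every subset of size < 7 is a flat, plus E itself.
Count = (13 choose 0) + (13 choose 1) + (13 choose 2) + (13 choose 3) + (13 choose 4) + (13 choose 5) + (13 choose 6) + 1
     = 1 + 13 + 78 + 286 + 715 + 1287 + 1716 + 1
     = 4097.

4097


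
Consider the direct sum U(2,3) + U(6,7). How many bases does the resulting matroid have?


Bases of a direct sum M1 + M2: |B| = |B(M1)| * |B(M2)|.
|B(U(2,3))| = C(3,2) = 3.
|B(U(6,7))| = C(7,6) = 7.
Total bases = 3 * 7 = 21.

21


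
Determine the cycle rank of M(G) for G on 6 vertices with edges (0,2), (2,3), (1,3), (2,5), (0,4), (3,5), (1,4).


Cycle rank (nullity) = |E| - r(M) = |E| - (|V| - c).
|E| = 7, |V| = 6, c = 1.
Nullity = 7 - (6 - 1) = 7 - 5 = 2.

2


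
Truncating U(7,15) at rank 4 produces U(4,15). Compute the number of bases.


Truncating U(7,15) to rank 4 gives U(4,15).
Bases of U(4,15) are all 4-element subsets of 15 elements.
Number of bases = (15 choose 4) = 1365.

1365


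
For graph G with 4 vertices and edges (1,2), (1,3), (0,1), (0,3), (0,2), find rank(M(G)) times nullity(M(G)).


r(M) = |V| - c = 4 - 1 = 3.
nullity = |E| - r(M) = 5 - 3 = 2.
Product = 3 * 2 = 6.

6


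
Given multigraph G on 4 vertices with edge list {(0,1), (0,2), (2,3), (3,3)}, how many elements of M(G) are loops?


In a graphic matroid, a loop is a self-loop edge (u,u) with rank 0.
Examining all 4 edges for self-loops...
Self-loops found: (3,3)
Number of loops = 1.

1


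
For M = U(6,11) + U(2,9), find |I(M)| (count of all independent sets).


For a direct sum, |I(M1+M2)| = |I(M1)| * |I(M2)|.
|I(U(6,11))| = sum C(11,k) for k=0..6 = 1486.
|I(U(2,9))| = sum C(9,k) for k=0..2 = 46.
Total = 1486 * 46 = 68356.

68356


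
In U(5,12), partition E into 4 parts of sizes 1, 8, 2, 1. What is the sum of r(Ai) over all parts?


r(Ai) = min(|Ai|, 5) for each part.
Sum = min(1,5) + min(8,5) + min(2,5) + min(1,5)
    = 1 + 5 + 2 + 1
    = 9.

9


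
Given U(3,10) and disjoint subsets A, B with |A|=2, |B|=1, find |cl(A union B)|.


|A union B| = 2 + 1 = 3 (disjoint).
In U(3,10), cl(S) = S if |S| < 3, else cl(S) = E.
Since 3 >= 3, cl(A union B) = E.
|cl(A union B)| = 10.

10


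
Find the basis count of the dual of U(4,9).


The dual of U(r,n) is U(n-r, n) = U(5,9).
Bases of U(5,9) are all (5)-element subsets.
|B(M*)| = (9 choose 5) = 126.

126


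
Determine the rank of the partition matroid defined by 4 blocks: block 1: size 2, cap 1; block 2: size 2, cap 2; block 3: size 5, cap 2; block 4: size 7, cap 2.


Rank of a partition matroid = sum of min(|Si|, ci) for each block.
= min(2,1) + min(2,2) + min(5,2) + min(7,2)
= 1 + 2 + 2 + 2
= 7.

7


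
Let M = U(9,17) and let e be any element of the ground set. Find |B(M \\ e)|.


Deleting e from U(9,17) gives U(9,16) since n > r.
Bases of U(9,16) = (16 choose 9) = 11440.

11440


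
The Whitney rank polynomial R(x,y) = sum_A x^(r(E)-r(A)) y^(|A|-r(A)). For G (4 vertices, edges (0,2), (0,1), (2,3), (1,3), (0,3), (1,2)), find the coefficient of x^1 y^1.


R(x,y) = sum over A in 2^E of x^(r(E)-r(A)) * y^(|A|-r(A)).
G has 4 vertices, 6 edges. r(E) = 3.
Enumerate all 2^6 = 64 subsets.
Count subsets with r(E)-r(A)=1 and |A|-r(A)=1: 4.

4


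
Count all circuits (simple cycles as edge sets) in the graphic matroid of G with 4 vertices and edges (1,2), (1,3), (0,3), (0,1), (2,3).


A circuit in a graphic matroid = edge set of a simple cycle.
G has 4 vertices and 5 edges.
Enumerating all minimal edge subsets forming cycles...
Total circuits found: 3.

3


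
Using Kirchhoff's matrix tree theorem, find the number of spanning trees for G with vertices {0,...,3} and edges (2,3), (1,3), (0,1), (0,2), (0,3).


By Kirchhoff's matrix tree theorem, the number of spanning trees equals
the determinant of any cofactor of the Laplacian matrix L.
G has 4 vertices and 5 edges.
Computing the (3 x 3) cofactor determinant gives 8.

8


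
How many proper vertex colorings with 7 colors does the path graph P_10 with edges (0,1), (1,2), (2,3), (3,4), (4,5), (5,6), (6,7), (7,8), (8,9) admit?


P(P_10, k) = k * (k-1)^(9).
P(7) = 7 * 6^9 = 7 * 10077696 = 70543872.

70543872


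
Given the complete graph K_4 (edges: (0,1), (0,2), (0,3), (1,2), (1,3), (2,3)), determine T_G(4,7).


T(K_4; x,y) = x^3 + 3x^2 + 4xy + 2x + y^3 + 3y^2 + 2y.
Substituting x=4, y=7:
= 64 + 48 + 112 + 8 + 343 + 147 + 14
= 736.

736


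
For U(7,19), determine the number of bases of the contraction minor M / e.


Contracting e from U(7,19) gives U(6,18).
Bases of U(6,18) = (18 choose 6) = 18564.

18564


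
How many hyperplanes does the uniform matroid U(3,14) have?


Hyperplanes of U(3,14) are flats of rank 2.
In a uniform matroid, these are exactly the (2)-element subsets.
Count = (14 choose 2) = 91.

91


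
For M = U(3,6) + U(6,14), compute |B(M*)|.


(M1+M2)* = M1* + M2*.
M1* = U(3,6), bases: C(6,3) = 20.
M2* = U(8,14), bases: C(14,8) = 3003.
|B(M*)| = 20 * 3003 = 60060.

60060


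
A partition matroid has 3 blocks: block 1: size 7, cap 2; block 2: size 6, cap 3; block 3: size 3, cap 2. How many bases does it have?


A basis picks exactly ci elements from block i.
Number of bases = product of C(|Si|, ci).
= C(7,2) * C(6,3) * C(3,2)
= 21 * 20 * 3
= 1260.

1260


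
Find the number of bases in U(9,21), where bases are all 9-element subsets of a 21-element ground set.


Bases of U(9,21) are all 9-element subsets of the 21-element ground set.
Number of bases = C(21,9).
C(21,9) = 293930.

293930


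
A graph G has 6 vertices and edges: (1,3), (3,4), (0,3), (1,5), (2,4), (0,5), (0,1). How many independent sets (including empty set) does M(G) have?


An independent set in a graphic matroid is an acyclic edge subset.
G has 6 vertices and 7 edges.
Enumerate all 2^7 = 128 subsets, checking for acyclicity.
Total independent sets = 96.

96


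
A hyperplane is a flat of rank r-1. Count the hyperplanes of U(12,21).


Hyperplanes of U(12,21) are flats of rank 11.
In a uniform matroid, these are exactly the (11)-element subsets.
Count = (21 choose 11) = 352716.

352716


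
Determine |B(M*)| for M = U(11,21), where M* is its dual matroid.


The dual of U(r,n) is U(n-r, n) = U(10,21).
Bases of U(10,21) are all (10)-element subsets.
|B(M*)| = C(21,10) = 21! / (10! * 11!) = 352716.

352716


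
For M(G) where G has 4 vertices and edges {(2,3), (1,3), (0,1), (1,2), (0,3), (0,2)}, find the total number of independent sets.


An independent set in a graphic matroid is an acyclic edge subset.
G has 4 vertices and 6 edges.
Enumerate all 2^6 = 64 subsets, checking for acyclicity.
Total independent sets = 38.

38


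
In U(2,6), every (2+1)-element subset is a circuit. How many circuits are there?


In U(2,6), circuits are the (3)-element subsets.
Any set of 3 elements is dependent, and removing any one element gives
an independent set of size 2, so it is a minimal dependent set.
Number of circuits = C(6,3) = 6! / (3! * 3!) = 20.

20


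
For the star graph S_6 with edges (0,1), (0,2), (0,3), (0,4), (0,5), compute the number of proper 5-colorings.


P(tree, k) = k * (k-1)^(5) for any tree on 6 vertices.
P(5) = 5 * 4^5 = 5 * 1024 = 5120.

5120


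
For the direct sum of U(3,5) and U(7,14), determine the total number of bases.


Bases of a direct sum M1 + M2: |B| = |B(M1)| * |B(M2)|.
|B(U(3,5))| = C(5,3) = 10.
|B(U(7,14))| = C(14,7) = 3432.
Total bases = 10 * 3432 = 34320.

34320


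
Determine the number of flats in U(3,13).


Flats of U(3,13): every subset of size < 3 is a flat, plus E itself.
Count = (13 choose 0) + (13 choose 1) + (13 choose 2) + 1
     = 1 + 13 + 78 + 1
     = 93.

93


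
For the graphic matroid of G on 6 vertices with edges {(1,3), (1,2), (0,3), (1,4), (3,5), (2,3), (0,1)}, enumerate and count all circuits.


A circuit in a graphic matroid = edge set of a simple cycle.
G has 6 vertices and 7 edges.
Enumerating all minimal edge subsets forming cycles...
Total circuits found: 3.

3


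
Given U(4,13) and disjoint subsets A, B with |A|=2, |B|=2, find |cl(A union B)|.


|A union B| = 2 + 2 = 4 (disjoint).
In U(4,13), cl(S) = S if |S| < 4, else cl(S) = E.
Since 4 >= 4, cl(A union B) = E.
|cl(A union B)| = 13.

13


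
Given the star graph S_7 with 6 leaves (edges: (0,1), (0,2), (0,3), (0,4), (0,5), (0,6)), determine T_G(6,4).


A star on 7 vertices is a tree with 6 edges.
T(x,y) = x^(6) for any tree.
T(6,4) = 6^6 = 46656.

46656


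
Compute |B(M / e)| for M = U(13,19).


Contracting e from U(13,19) gives U(12,18).
Bases of U(12,18) = C(18,12) = 18564.

18564


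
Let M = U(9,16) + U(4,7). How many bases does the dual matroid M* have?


(M1+M2)* = M1* + M2*.
M1* = U(7,16), bases: C(16,7) = 11440.
M2* = U(3,7), bases: C(7,3) = 35.
|B(M*)| = 11440 * 35 = 400400.

400400


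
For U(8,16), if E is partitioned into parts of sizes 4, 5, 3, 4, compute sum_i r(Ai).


r(Ai) = min(|Ai|, 8) for each part.
Sum = min(4,8) + min(5,8) + min(3,8) + min(4,8)
    = 4 + 5 + 3 + 4
    = 16.

16


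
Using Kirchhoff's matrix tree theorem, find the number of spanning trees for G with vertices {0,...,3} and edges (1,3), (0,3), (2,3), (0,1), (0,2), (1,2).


By Kirchhoff's matrix tree theorem, the number of spanning trees equals
the determinant of any cofactor of the Laplacian matrix L.
G has 4 vertices and 6 edges.
Computing the (3 x 3) cofactor determinant gives 16.

16


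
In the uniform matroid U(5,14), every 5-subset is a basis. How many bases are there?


Bases of U(5,14) are all 5-element subsets of the 14-element ground set.
Number of bases = C(14,5).
C(14,5) = 14! / (5! * 9!) = 2002.

2002


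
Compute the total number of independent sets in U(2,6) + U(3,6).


For a direct sum, |I(M1+M2)| = |I(M1)| * |I(M2)|.
|I(U(2,6))| = sum C(6,k) for k=0..2 = 22.
|I(U(3,6))| = sum C(6,k) for k=0..3 = 42.
Total = 22 * 42 = 924.

924


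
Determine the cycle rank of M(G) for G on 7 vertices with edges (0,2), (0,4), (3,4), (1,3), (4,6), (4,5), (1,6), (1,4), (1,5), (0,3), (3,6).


Cycle rank (nullity) = |E| - r(M) = |E| - (|V| - c).
|E| = 11, |V| = 7, c = 1.
Nullity = 11 - (7 - 1) = 11 - 6 = 5.

5


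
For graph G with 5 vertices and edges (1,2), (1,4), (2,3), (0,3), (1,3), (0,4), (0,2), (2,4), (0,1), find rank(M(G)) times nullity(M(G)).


r(M) = |V| - c = 5 - 1 = 4.
nullity = |E| - r(M) = 9 - 4 = 5.
Product = 4 * 5 = 20.

20


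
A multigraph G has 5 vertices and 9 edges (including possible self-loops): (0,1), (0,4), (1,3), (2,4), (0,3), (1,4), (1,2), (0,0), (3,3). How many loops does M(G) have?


In a graphic matroid, a loop is a self-loop edge (u,u) with rank 0.
Examining all 9 edges for self-loops...
Self-loops found: (0,0), (3,3)
Number of loops = 2.

2


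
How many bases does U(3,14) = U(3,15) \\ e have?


Deleting e from U(3,15) gives U(3,14) since n > r.
Bases of U(3,14) = C(14,3) = 14! / (3! * 11!) = 364.

364


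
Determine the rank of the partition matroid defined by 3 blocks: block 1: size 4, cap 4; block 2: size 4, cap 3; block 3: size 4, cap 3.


Rank of a partition matroid = sum of min(|Si|, ci) for each block.
= min(4,4) + min(4,3) + min(4,3)
= 4 + 3 + 3
= 10.

10


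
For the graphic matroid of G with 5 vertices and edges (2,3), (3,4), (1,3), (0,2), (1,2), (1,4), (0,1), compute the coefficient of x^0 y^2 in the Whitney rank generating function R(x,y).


R(x,y) = sum over A in 2^E of x^(r(E)-r(A)) * y^(|A|-r(A)).
G has 5 vertices, 7 edges. r(E) = 4.
Enumerate all 2^7 = 128 subsets.
Count subsets with r(E)-r(A)=0 and |A|-r(A)=2: 7.

7


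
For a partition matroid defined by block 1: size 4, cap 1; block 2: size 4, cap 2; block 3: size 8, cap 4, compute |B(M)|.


A basis picks exactly ci elements from block i.
Number of bases = product of C(|Si|, ci).
= C(4,1) * C(4,2) * C(8,4)
= 4 * 6 * 70
= 1680.

1680


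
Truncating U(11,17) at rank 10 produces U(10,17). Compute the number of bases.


Truncating U(11,17) to rank 10 gives U(10,17).
Bases of U(10,17) are all 10-element subsets of 17 elements.
Number of bases = C(17,10) = 19448.

19448


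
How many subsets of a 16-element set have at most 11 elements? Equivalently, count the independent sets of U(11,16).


Independent sets of U(11,16) are all subsets of size <= 11.
Count = (16 choose 0) + (16 choose 1) + (16 choose 2) + (16 choose 3) + (16 choose 4) + (16 choose 5) + (16 choose 6) + (16 choose 7) + (16 choose 8) + (16 choose 9) + (16 choose 10) + (16 choose 11)
     = 1 + 16 + 120 + 560 + 1820 + 4368 + 8008 + 11440 + 12870 + 11440 + 8008 + 4368
     = 63019.

63019


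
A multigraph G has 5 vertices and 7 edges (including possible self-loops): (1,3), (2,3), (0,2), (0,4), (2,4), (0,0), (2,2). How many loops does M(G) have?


In a graphic matroid, a loop is a self-loop edge (u,u) with rank 0.
Examining all 7 edges for self-loops...
Self-loops found: (0,0), (2,2)
Number of loops = 2.

2


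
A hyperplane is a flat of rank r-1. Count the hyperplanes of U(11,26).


Hyperplanes of U(11,26) are flats of rank 10.
In a uniform matroid, these are exactly the (10)-element subsets.
Count = (26 choose 10) = 5311735.

5311735


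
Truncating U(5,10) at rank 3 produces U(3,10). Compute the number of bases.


Truncating U(5,10) to rank 3 gives U(3,10).
Bases of U(3,10) are all 3-element subsets of 10 elements.
Number of bases = (10 choose 3) = 120.

120


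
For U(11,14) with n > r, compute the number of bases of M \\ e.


Deleting e from U(11,14) gives U(11,13) since n > r.
Bases of U(11,13) = (13 choose 11) = 78.

78


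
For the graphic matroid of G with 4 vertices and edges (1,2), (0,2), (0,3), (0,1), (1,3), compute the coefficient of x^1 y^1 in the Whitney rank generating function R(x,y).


R(x,y) = sum over A in 2^E of x^(r(E)-r(A)) * y^(|A|-r(A)).
G has 4 vertices, 5 edges. r(E) = 3.
Enumerate all 2^5 = 32 subsets.
Count subsets with r(E)-r(A)=1 and |A|-r(A)=1: 2.

2


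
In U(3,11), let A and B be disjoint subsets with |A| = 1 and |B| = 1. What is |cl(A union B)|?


|A union B| = 1 + 1 = 2 (disjoint).
In U(3,11), cl(S) = S if |S| < 3, else cl(S) = E.
Since 2 < 3, cl(A union B) = A union B.
|cl(A union B)| = 2.

2


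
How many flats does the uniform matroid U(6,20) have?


Flats of U(6,20): every subset of size < 6 is a flat, plus E itself.
Count = C(20,0) + C(20,1) + C(20,2) + C(20,3) + C(20,4) + C(20,5) + 1
     = 1 + 20 + 190 + 1140 + 4845 + 15504 + 1
     = 21701.

21701


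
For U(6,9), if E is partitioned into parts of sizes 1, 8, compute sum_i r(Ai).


r(Ai) = min(|Ai|, 6) for each part.
Sum = min(1,6) + min(8,6)
    = 1 + 6
    = 7.

7


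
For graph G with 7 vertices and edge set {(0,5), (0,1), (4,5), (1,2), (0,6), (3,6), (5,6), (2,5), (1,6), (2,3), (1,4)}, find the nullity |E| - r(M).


Cycle rank (nullity) = |E| - r(M) = |E| - (|V| - c).
|E| = 11, |V| = 7, c = 1.
Nullity = 11 - (7 - 1) = 11 - 6 = 5.

5


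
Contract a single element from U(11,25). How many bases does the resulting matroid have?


Contracting e from U(11,25) gives U(10,24).
Bases of U(10,24) = C(24,10) = 1961256.

1961256


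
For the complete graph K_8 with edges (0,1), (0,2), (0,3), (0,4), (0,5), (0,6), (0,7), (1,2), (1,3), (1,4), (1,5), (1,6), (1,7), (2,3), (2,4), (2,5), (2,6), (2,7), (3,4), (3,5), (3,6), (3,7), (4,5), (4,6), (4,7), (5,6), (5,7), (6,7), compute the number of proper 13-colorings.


P(K_8, k) = k(k-1)(k-2)...(k-7).
P(13) = (13) * (12) * (11) * (10) * (9) * (8) * (7) * (6) = 51891840.

51891840
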